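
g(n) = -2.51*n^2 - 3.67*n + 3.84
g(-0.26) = 4.62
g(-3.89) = -19.87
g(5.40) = -89.17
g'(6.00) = -33.79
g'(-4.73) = 20.07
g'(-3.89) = 15.86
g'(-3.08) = 11.79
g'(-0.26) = -2.36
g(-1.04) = 4.94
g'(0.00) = -3.67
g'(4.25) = -25.00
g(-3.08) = -8.67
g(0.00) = 3.84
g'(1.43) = -10.85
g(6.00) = -108.54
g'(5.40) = -30.78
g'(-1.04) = 1.55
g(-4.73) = -34.96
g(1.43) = -6.54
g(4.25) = -57.09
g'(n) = -5.02*n - 3.67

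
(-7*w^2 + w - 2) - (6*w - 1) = -7*w^2 - 5*w - 1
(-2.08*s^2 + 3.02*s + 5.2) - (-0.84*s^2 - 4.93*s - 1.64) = -1.24*s^2 + 7.95*s + 6.84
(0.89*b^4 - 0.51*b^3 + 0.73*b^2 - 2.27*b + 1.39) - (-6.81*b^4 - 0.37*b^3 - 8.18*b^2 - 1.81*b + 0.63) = 7.7*b^4 - 0.14*b^3 + 8.91*b^2 - 0.46*b + 0.76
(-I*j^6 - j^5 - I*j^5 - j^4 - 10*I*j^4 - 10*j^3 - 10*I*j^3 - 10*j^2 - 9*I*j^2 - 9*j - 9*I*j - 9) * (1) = -I*j^6 - j^5 - I*j^5 - j^4 - 10*I*j^4 - 10*j^3 - 10*I*j^3 - 10*j^2 - 9*I*j^2 - 9*j - 9*I*j - 9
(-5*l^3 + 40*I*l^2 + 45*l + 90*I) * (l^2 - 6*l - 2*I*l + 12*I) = -5*l^5 + 30*l^4 + 50*I*l^4 + 125*l^3 - 300*I*l^3 - 750*l^2 + 180*l - 1080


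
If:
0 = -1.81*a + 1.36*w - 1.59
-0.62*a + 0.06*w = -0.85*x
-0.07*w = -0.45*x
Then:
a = 0.62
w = 1.99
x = 0.31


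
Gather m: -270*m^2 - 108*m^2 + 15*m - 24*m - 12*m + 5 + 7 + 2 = -378*m^2 - 21*m + 14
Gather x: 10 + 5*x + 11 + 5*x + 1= 10*x + 22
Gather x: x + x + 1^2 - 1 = 2*x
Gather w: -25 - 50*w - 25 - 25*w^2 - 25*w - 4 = -25*w^2 - 75*w - 54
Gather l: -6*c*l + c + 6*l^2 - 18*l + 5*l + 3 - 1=c + 6*l^2 + l*(-6*c - 13) + 2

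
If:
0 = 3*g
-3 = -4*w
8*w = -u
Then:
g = 0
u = -6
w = 3/4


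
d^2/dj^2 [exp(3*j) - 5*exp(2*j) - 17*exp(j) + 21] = (9*exp(2*j) - 20*exp(j) - 17)*exp(j)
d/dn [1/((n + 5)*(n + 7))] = 2*(-n - 6)/(n^4 + 24*n^3 + 214*n^2 + 840*n + 1225)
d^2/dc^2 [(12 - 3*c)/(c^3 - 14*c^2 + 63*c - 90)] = 6*(-(c - 4)*(3*c^2 - 28*c + 63)^2 + (3*c^2 - 28*c + (c - 4)*(3*c - 14) + 63)*(c^3 - 14*c^2 + 63*c - 90))/(c^3 - 14*c^2 + 63*c - 90)^3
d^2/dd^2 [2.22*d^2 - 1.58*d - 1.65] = 4.44000000000000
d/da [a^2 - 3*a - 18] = 2*a - 3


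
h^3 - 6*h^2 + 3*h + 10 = (h - 5)*(h - 2)*(h + 1)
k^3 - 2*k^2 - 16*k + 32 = (k - 4)*(k - 2)*(k + 4)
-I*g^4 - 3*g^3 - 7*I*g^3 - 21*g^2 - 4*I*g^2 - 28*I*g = g*(g + 7)*(g - 4*I)*(-I*g + 1)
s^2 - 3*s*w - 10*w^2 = (s - 5*w)*(s + 2*w)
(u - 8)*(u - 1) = u^2 - 9*u + 8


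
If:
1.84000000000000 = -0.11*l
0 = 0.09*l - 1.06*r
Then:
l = -16.73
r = -1.42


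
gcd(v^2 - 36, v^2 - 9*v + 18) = v - 6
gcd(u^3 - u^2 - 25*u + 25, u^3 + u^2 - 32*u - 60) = u + 5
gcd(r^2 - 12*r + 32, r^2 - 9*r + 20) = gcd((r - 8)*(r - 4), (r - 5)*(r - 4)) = r - 4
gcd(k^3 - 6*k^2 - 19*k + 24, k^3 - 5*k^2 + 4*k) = k - 1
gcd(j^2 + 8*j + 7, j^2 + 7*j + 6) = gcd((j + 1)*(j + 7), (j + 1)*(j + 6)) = j + 1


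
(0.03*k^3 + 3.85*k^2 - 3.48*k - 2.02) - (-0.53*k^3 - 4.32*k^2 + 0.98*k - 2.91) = 0.56*k^3 + 8.17*k^2 - 4.46*k + 0.89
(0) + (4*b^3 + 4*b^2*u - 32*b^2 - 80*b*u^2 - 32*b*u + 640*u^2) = 4*b^3 + 4*b^2*u - 32*b^2 - 80*b*u^2 - 32*b*u + 640*u^2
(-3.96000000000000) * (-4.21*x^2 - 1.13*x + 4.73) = 16.6716*x^2 + 4.4748*x - 18.7308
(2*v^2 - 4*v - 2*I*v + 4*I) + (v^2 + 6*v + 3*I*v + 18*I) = 3*v^2 + 2*v + I*v + 22*I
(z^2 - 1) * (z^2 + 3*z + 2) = z^4 + 3*z^3 + z^2 - 3*z - 2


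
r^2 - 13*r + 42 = (r - 7)*(r - 6)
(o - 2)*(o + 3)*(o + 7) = o^3 + 8*o^2 + o - 42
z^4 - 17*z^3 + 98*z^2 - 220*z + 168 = (z - 7)*(z - 6)*(z - 2)^2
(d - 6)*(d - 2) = d^2 - 8*d + 12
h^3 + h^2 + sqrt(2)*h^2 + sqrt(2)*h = h*(h + 1)*(h + sqrt(2))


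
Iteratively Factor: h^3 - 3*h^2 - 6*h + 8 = (h - 1)*(h^2 - 2*h - 8) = (h - 4)*(h - 1)*(h + 2)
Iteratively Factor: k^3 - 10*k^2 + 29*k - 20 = (k - 5)*(k^2 - 5*k + 4) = (k - 5)*(k - 1)*(k - 4)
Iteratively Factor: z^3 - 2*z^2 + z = (z - 1)*(z^2 - z) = (z - 1)^2*(z)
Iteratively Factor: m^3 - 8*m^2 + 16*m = (m - 4)*(m^2 - 4*m) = m*(m - 4)*(m - 4)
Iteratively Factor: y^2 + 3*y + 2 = (y + 1)*(y + 2)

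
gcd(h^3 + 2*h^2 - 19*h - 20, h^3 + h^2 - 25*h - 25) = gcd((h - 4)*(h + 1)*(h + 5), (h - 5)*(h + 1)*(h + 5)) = h^2 + 6*h + 5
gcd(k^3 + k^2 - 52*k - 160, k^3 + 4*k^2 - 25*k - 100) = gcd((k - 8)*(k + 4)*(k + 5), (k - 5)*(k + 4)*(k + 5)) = k^2 + 9*k + 20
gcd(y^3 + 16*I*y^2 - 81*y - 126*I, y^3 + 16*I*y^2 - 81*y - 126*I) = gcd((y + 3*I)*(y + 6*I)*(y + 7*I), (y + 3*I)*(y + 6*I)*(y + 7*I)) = y^3 + 16*I*y^2 - 81*y - 126*I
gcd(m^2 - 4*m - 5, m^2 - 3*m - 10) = m - 5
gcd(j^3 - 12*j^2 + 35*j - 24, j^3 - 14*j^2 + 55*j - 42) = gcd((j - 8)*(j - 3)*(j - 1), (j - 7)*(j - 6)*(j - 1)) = j - 1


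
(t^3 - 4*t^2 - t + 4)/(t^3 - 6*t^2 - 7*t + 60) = (t^2 - 1)/(t^2 - 2*t - 15)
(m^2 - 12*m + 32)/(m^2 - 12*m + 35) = (m^2 - 12*m + 32)/(m^2 - 12*m + 35)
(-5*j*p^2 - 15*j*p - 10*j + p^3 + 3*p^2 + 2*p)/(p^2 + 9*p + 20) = (-5*j*p^2 - 15*j*p - 10*j + p^3 + 3*p^2 + 2*p)/(p^2 + 9*p + 20)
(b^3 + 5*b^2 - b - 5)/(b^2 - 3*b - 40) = (b^2 - 1)/(b - 8)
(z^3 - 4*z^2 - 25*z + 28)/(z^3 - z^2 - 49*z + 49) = (z + 4)/(z + 7)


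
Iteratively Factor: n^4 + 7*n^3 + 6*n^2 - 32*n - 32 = (n + 4)*(n^3 + 3*n^2 - 6*n - 8) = (n - 2)*(n + 4)*(n^2 + 5*n + 4) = (n - 2)*(n + 1)*(n + 4)*(n + 4)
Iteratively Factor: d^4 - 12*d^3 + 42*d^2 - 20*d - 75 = (d - 5)*(d^3 - 7*d^2 + 7*d + 15) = (d - 5)^2*(d^2 - 2*d - 3) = (d - 5)^2*(d - 3)*(d + 1)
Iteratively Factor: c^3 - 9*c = (c - 3)*(c^2 + 3*c) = (c - 3)*(c + 3)*(c)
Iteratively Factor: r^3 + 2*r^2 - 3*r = (r - 1)*(r^2 + 3*r) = r*(r - 1)*(r + 3)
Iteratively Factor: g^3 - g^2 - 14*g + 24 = (g - 2)*(g^2 + g - 12) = (g - 2)*(g + 4)*(g - 3)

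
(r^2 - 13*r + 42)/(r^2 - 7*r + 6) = (r - 7)/(r - 1)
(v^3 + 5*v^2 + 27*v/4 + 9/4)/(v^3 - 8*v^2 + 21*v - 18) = (4*v^3 + 20*v^2 + 27*v + 9)/(4*(v^3 - 8*v^2 + 21*v - 18))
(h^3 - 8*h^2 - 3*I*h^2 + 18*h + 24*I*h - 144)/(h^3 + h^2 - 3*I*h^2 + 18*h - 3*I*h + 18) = (h - 8)/(h + 1)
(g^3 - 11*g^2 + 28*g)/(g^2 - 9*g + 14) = g*(g - 4)/(g - 2)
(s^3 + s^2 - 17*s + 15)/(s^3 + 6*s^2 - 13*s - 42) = (s^2 + 4*s - 5)/(s^2 + 9*s + 14)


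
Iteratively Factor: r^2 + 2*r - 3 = (r - 1)*(r + 3)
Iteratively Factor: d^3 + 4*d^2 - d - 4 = (d - 1)*(d^2 + 5*d + 4) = (d - 1)*(d + 1)*(d + 4)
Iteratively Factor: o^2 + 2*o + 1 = (o + 1)*(o + 1)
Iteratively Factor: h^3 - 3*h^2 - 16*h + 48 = (h - 3)*(h^2 - 16) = (h - 3)*(h + 4)*(h - 4)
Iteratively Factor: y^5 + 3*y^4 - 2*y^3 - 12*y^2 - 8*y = (y + 1)*(y^4 + 2*y^3 - 4*y^2 - 8*y) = (y - 2)*(y + 1)*(y^3 + 4*y^2 + 4*y) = y*(y - 2)*(y + 1)*(y^2 + 4*y + 4) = y*(y - 2)*(y + 1)*(y + 2)*(y + 2)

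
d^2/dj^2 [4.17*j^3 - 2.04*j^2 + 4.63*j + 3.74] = 25.02*j - 4.08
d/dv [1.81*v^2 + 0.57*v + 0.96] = 3.62*v + 0.57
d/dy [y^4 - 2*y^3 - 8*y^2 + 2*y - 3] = 4*y^3 - 6*y^2 - 16*y + 2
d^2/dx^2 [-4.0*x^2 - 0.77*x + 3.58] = -8.00000000000000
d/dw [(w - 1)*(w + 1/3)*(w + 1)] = 3*w^2 + 2*w/3 - 1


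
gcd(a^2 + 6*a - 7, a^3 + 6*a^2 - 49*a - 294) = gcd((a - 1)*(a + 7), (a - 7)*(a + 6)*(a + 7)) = a + 7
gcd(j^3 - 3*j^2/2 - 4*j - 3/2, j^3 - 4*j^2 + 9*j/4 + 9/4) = j^2 - 5*j/2 - 3/2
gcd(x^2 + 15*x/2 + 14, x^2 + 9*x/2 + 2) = x + 4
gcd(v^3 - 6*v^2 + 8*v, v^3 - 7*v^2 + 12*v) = v^2 - 4*v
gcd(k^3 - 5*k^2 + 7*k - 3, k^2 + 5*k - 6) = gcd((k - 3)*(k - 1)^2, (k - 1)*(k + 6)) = k - 1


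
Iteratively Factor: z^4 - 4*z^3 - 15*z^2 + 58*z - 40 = (z + 4)*(z^3 - 8*z^2 + 17*z - 10) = (z - 5)*(z + 4)*(z^2 - 3*z + 2) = (z - 5)*(z - 1)*(z + 4)*(z - 2)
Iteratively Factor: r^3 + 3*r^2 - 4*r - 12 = (r + 3)*(r^2 - 4) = (r + 2)*(r + 3)*(r - 2)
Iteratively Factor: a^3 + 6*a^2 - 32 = (a - 2)*(a^2 + 8*a + 16) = (a - 2)*(a + 4)*(a + 4)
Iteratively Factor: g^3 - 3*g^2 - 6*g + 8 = (g - 1)*(g^2 - 2*g - 8) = (g - 4)*(g - 1)*(g + 2)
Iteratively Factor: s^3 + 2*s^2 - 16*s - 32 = (s - 4)*(s^2 + 6*s + 8) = (s - 4)*(s + 2)*(s + 4)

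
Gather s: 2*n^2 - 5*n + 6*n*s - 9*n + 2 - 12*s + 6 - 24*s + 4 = 2*n^2 - 14*n + s*(6*n - 36) + 12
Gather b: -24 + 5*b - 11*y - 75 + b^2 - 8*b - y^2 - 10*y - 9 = b^2 - 3*b - y^2 - 21*y - 108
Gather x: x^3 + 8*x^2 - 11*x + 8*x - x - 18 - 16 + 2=x^3 + 8*x^2 - 4*x - 32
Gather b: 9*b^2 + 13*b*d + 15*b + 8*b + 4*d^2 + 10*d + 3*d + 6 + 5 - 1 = 9*b^2 + b*(13*d + 23) + 4*d^2 + 13*d + 10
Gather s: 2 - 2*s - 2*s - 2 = -4*s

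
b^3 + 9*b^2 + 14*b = b*(b + 2)*(b + 7)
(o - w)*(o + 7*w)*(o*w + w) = o^3*w + 6*o^2*w^2 + o^2*w - 7*o*w^3 + 6*o*w^2 - 7*w^3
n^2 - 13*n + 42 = (n - 7)*(n - 6)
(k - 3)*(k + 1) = k^2 - 2*k - 3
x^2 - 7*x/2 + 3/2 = (x - 3)*(x - 1/2)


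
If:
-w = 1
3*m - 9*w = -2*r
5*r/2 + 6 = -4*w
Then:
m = -37/15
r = -4/5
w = -1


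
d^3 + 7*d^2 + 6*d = d*(d + 1)*(d + 6)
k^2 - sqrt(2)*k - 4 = (k - 2*sqrt(2))*(k + sqrt(2))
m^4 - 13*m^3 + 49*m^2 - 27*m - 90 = (m - 6)*(m - 5)*(m - 3)*(m + 1)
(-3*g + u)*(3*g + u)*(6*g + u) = -54*g^3 - 9*g^2*u + 6*g*u^2 + u^3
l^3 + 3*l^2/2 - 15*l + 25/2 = (l - 5/2)*(l - 1)*(l + 5)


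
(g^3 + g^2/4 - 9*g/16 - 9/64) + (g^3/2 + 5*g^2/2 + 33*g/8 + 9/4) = 3*g^3/2 + 11*g^2/4 + 57*g/16 + 135/64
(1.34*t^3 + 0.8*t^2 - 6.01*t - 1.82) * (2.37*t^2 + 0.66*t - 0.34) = 3.1758*t^5 + 2.7804*t^4 - 14.1713*t^3 - 8.552*t^2 + 0.8422*t + 0.6188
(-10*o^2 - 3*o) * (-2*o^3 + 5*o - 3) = 20*o^5 + 6*o^4 - 50*o^3 + 15*o^2 + 9*o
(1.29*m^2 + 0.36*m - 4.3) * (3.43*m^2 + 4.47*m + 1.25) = 4.4247*m^4 + 7.0011*m^3 - 11.5273*m^2 - 18.771*m - 5.375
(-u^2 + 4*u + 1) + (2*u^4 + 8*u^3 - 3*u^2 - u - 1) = 2*u^4 + 8*u^3 - 4*u^2 + 3*u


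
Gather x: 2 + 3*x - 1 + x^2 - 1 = x^2 + 3*x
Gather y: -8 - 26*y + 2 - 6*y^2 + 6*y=-6*y^2 - 20*y - 6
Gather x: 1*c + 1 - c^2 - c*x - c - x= -c^2 + x*(-c - 1) + 1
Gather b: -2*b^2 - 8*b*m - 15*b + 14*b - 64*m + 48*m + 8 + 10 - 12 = -2*b^2 + b*(-8*m - 1) - 16*m + 6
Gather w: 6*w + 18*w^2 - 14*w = 18*w^2 - 8*w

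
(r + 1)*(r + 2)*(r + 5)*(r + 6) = r^4 + 14*r^3 + 65*r^2 + 112*r + 60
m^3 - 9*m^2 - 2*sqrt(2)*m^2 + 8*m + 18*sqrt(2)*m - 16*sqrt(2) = (m - 8)*(m - 1)*(m - 2*sqrt(2))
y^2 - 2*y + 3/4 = (y - 3/2)*(y - 1/2)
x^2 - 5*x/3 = x*(x - 5/3)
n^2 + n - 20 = (n - 4)*(n + 5)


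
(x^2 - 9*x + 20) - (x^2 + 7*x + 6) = 14 - 16*x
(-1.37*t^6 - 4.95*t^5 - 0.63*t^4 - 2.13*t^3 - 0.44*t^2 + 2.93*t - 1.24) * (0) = 0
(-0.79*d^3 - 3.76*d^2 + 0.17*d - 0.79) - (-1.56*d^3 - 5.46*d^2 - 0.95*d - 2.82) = 0.77*d^3 + 1.7*d^2 + 1.12*d + 2.03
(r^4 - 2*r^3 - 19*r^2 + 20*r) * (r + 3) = r^5 + r^4 - 25*r^3 - 37*r^2 + 60*r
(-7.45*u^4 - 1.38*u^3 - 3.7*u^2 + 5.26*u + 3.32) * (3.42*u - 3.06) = -25.479*u^5 + 18.0774*u^4 - 8.4312*u^3 + 29.3112*u^2 - 4.7412*u - 10.1592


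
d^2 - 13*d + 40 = (d - 8)*(d - 5)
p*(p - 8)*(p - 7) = p^3 - 15*p^2 + 56*p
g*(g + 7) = g^2 + 7*g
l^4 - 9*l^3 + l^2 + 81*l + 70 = (l - 7)*(l - 5)*(l + 1)*(l + 2)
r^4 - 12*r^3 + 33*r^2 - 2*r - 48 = (r - 8)*(r - 3)*(r - 2)*(r + 1)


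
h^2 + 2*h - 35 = (h - 5)*(h + 7)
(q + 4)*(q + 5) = q^2 + 9*q + 20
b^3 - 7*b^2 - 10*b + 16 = (b - 8)*(b - 1)*(b + 2)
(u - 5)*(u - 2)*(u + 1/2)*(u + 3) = u^4 - 7*u^3/2 - 13*u^2 + 49*u/2 + 15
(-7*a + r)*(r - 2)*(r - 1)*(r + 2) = -7*a*r^3 + 7*a*r^2 + 28*a*r - 28*a + r^4 - r^3 - 4*r^2 + 4*r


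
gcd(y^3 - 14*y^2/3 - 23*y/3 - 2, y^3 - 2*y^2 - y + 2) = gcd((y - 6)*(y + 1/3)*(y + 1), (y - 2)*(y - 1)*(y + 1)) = y + 1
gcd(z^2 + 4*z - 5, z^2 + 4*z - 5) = z^2 + 4*z - 5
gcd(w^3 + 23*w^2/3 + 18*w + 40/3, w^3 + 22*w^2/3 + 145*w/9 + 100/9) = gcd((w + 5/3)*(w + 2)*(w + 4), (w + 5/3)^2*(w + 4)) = w^2 + 17*w/3 + 20/3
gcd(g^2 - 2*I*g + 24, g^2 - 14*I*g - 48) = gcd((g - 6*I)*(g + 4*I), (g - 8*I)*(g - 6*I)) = g - 6*I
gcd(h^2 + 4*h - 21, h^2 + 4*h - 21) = h^2 + 4*h - 21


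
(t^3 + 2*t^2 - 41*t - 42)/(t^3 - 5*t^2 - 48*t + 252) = (t + 1)/(t - 6)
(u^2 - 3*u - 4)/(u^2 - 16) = (u + 1)/(u + 4)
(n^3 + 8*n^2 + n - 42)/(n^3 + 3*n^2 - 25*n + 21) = (n^2 + n - 6)/(n^2 - 4*n + 3)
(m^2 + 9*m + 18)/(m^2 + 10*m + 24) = (m + 3)/(m + 4)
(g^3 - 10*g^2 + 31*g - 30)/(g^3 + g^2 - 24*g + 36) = (g - 5)/(g + 6)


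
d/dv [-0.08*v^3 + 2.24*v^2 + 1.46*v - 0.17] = -0.24*v^2 + 4.48*v + 1.46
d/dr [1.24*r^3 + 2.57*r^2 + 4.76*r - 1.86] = 3.72*r^2 + 5.14*r + 4.76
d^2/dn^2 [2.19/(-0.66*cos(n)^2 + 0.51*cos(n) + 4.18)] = (-3.815856*(1 - cos(n)^2)^2 + 2.211462*cos(n)^3 - 26.644635*cos(n)^2 + 0.245718*cos(n) + 17.038638)/(-0.66*cos(n)^2 + 0.51*cos(n) + 4.18)^3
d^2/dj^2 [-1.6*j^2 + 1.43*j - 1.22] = -3.20000000000000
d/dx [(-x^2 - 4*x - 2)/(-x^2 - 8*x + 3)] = 2*(2*x^2 - 5*x - 14)/(x^4 + 16*x^3 + 58*x^2 - 48*x + 9)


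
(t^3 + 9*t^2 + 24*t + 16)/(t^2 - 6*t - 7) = (t^2 + 8*t + 16)/(t - 7)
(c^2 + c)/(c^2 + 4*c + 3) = c/(c + 3)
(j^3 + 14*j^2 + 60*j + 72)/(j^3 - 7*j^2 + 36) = (j^2 + 12*j + 36)/(j^2 - 9*j + 18)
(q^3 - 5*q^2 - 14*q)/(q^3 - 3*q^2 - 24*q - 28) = q/(q + 2)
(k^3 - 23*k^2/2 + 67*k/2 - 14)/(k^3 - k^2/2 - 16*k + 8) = (k - 7)/(k + 4)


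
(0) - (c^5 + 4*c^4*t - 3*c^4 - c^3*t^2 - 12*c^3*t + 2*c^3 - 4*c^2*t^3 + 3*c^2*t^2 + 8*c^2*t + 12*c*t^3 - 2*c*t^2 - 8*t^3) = -c^5 - 4*c^4*t + 3*c^4 + c^3*t^2 + 12*c^3*t - 2*c^3 + 4*c^2*t^3 - 3*c^2*t^2 - 8*c^2*t - 12*c*t^3 + 2*c*t^2 + 8*t^3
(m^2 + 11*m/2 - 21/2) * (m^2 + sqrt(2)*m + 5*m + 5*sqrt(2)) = m^4 + sqrt(2)*m^3 + 21*m^3/2 + 21*sqrt(2)*m^2/2 + 17*m^2 - 105*m/2 + 17*sqrt(2)*m - 105*sqrt(2)/2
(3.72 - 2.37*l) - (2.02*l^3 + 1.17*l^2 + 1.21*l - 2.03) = -2.02*l^3 - 1.17*l^2 - 3.58*l + 5.75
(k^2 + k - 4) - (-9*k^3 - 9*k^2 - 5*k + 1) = 9*k^3 + 10*k^2 + 6*k - 5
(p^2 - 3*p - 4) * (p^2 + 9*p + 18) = p^4 + 6*p^3 - 13*p^2 - 90*p - 72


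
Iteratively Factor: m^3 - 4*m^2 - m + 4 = (m - 1)*(m^2 - 3*m - 4) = (m - 1)*(m + 1)*(m - 4)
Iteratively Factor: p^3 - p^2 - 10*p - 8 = (p + 2)*(p^2 - 3*p - 4) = (p - 4)*(p + 2)*(p + 1)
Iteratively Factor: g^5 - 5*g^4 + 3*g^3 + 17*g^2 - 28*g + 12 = (g - 1)*(g^4 - 4*g^3 - g^2 + 16*g - 12) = (g - 1)*(g + 2)*(g^3 - 6*g^2 + 11*g - 6) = (g - 1)^2*(g + 2)*(g^2 - 5*g + 6) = (g - 2)*(g - 1)^2*(g + 2)*(g - 3)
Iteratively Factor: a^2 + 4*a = (a + 4)*(a)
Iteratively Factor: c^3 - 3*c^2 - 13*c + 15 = (c - 5)*(c^2 + 2*c - 3) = (c - 5)*(c + 3)*(c - 1)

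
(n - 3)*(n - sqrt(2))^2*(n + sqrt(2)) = n^4 - 3*n^3 - sqrt(2)*n^3 - 2*n^2 + 3*sqrt(2)*n^2 + 2*sqrt(2)*n + 6*n - 6*sqrt(2)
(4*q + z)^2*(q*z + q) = 16*q^3*z + 16*q^3 + 8*q^2*z^2 + 8*q^2*z + q*z^3 + q*z^2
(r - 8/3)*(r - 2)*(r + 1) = r^3 - 11*r^2/3 + 2*r/3 + 16/3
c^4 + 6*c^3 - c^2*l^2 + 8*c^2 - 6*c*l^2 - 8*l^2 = (c + 2)*(c + 4)*(c - l)*(c + l)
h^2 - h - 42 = (h - 7)*(h + 6)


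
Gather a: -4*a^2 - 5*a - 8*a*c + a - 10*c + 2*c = -4*a^2 + a*(-8*c - 4) - 8*c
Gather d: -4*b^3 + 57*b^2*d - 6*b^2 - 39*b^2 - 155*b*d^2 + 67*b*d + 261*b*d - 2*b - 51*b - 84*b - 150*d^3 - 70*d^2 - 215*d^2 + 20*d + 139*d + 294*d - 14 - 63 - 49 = -4*b^3 - 45*b^2 - 137*b - 150*d^3 + d^2*(-155*b - 285) + d*(57*b^2 + 328*b + 453) - 126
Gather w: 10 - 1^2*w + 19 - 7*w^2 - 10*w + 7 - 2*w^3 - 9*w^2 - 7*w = -2*w^3 - 16*w^2 - 18*w + 36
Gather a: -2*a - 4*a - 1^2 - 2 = -6*a - 3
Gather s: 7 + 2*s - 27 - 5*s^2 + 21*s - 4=-5*s^2 + 23*s - 24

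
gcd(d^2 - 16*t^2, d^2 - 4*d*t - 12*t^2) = 1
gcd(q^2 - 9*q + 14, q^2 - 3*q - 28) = q - 7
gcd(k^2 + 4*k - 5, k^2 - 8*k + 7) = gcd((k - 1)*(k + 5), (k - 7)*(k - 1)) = k - 1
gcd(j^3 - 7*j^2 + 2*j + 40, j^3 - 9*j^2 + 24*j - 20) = j - 5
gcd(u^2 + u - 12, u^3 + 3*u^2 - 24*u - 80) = u + 4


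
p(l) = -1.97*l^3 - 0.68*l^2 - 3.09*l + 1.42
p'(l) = -5.91*l^2 - 1.36*l - 3.09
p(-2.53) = 36.79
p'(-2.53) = -37.48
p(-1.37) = 9.44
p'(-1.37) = -12.32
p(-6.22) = 468.40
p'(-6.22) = -223.28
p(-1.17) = 7.26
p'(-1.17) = -9.59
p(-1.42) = 10.08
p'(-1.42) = -13.08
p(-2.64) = 41.09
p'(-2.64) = -40.69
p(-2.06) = 22.12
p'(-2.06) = -25.37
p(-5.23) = 280.80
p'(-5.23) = -157.63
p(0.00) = 1.42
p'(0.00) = -3.09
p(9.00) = -1517.60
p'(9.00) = -494.04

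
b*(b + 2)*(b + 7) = b^3 + 9*b^2 + 14*b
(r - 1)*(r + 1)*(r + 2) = r^3 + 2*r^2 - r - 2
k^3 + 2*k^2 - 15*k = k*(k - 3)*(k + 5)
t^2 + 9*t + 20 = (t + 4)*(t + 5)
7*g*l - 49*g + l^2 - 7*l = (7*g + l)*(l - 7)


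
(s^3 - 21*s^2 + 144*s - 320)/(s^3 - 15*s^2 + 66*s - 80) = (s - 8)/(s - 2)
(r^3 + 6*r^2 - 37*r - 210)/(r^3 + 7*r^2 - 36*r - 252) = (r + 5)/(r + 6)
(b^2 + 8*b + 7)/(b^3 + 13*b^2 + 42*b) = (b + 1)/(b*(b + 6))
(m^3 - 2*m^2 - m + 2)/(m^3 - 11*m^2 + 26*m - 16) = (m + 1)/(m - 8)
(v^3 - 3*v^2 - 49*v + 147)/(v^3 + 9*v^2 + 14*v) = (v^2 - 10*v + 21)/(v*(v + 2))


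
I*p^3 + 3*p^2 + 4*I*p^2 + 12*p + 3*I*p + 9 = (p + 3)*(p - 3*I)*(I*p + I)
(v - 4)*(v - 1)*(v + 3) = v^3 - 2*v^2 - 11*v + 12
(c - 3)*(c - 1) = c^2 - 4*c + 3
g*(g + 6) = g^2 + 6*g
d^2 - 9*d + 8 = (d - 8)*(d - 1)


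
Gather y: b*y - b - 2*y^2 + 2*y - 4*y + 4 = -b - 2*y^2 + y*(b - 2) + 4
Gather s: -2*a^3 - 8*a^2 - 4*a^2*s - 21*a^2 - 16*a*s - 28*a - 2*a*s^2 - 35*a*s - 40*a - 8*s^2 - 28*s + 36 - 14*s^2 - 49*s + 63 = -2*a^3 - 29*a^2 - 68*a + s^2*(-2*a - 22) + s*(-4*a^2 - 51*a - 77) + 99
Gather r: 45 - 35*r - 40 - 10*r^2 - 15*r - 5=-10*r^2 - 50*r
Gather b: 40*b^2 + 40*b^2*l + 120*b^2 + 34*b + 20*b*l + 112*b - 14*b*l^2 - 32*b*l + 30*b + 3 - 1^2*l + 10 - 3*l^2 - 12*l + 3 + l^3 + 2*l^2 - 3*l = b^2*(40*l + 160) + b*(-14*l^2 - 12*l + 176) + l^3 - l^2 - 16*l + 16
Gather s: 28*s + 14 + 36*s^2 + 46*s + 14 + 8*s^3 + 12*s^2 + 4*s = 8*s^3 + 48*s^2 + 78*s + 28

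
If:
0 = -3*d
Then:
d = 0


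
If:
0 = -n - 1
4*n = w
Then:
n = -1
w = -4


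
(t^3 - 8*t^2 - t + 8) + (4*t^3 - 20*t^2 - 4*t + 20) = 5*t^3 - 28*t^2 - 5*t + 28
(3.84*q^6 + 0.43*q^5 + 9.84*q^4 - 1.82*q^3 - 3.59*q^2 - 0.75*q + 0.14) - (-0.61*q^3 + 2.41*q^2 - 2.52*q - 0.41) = 3.84*q^6 + 0.43*q^5 + 9.84*q^4 - 1.21*q^3 - 6.0*q^2 + 1.77*q + 0.55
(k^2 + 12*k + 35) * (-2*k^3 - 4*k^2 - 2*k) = -2*k^5 - 28*k^4 - 120*k^3 - 164*k^2 - 70*k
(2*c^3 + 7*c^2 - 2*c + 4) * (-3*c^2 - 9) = -6*c^5 - 21*c^4 - 12*c^3 - 75*c^2 + 18*c - 36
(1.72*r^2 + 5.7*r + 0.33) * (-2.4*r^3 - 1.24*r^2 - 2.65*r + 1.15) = -4.128*r^5 - 15.8128*r^4 - 12.418*r^3 - 13.5362*r^2 + 5.6805*r + 0.3795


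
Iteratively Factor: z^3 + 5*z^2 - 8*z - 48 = (z + 4)*(z^2 + z - 12) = (z - 3)*(z + 4)*(z + 4)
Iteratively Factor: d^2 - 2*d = (d - 2)*(d)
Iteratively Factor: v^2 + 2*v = (v + 2)*(v)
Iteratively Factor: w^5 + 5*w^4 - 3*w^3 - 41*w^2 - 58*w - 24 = (w + 4)*(w^4 + w^3 - 7*w^2 - 13*w - 6) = (w + 1)*(w + 4)*(w^3 - 7*w - 6) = (w + 1)*(w + 2)*(w + 4)*(w^2 - 2*w - 3) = (w - 3)*(w + 1)*(w + 2)*(w + 4)*(w + 1)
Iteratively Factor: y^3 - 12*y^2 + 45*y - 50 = (y - 2)*(y^2 - 10*y + 25) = (y - 5)*(y - 2)*(y - 5)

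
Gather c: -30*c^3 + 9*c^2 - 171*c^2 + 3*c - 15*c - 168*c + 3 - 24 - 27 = -30*c^3 - 162*c^2 - 180*c - 48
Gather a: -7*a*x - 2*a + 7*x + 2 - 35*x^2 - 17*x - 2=a*(-7*x - 2) - 35*x^2 - 10*x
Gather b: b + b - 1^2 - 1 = 2*b - 2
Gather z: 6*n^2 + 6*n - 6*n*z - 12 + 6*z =6*n^2 + 6*n + z*(6 - 6*n) - 12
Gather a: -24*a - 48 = -24*a - 48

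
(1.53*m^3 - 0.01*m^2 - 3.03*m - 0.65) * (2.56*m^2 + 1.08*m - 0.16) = 3.9168*m^5 + 1.6268*m^4 - 8.0124*m^3 - 4.9348*m^2 - 0.2172*m + 0.104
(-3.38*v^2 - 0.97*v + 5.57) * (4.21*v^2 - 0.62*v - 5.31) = -14.2298*v^4 - 1.9881*v^3 + 41.9989*v^2 + 1.6973*v - 29.5767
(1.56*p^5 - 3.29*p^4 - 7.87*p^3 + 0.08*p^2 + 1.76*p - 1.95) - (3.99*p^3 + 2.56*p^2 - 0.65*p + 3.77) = 1.56*p^5 - 3.29*p^4 - 11.86*p^3 - 2.48*p^2 + 2.41*p - 5.72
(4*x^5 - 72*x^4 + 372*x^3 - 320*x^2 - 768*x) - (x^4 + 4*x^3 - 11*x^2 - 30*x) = 4*x^5 - 73*x^4 + 368*x^3 - 309*x^2 - 738*x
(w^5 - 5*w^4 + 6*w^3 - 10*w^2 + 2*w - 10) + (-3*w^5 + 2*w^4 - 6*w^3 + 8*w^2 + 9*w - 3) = -2*w^5 - 3*w^4 - 2*w^2 + 11*w - 13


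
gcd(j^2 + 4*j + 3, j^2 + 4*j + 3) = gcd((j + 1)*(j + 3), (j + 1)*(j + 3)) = j^2 + 4*j + 3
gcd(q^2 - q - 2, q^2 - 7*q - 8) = q + 1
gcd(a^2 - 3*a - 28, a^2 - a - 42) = a - 7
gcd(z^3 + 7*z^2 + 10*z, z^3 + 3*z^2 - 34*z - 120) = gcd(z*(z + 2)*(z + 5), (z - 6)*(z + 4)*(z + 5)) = z + 5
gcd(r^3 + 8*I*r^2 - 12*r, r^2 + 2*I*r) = r^2 + 2*I*r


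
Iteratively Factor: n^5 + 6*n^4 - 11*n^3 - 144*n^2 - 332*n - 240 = (n - 5)*(n^4 + 11*n^3 + 44*n^2 + 76*n + 48) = (n - 5)*(n + 2)*(n^3 + 9*n^2 + 26*n + 24) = (n - 5)*(n + 2)*(n + 3)*(n^2 + 6*n + 8) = (n - 5)*(n + 2)*(n + 3)*(n + 4)*(n + 2)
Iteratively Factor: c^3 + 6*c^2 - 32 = (c + 4)*(c^2 + 2*c - 8) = (c - 2)*(c + 4)*(c + 4)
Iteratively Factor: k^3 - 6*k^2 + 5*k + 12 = (k - 3)*(k^2 - 3*k - 4) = (k - 3)*(k + 1)*(k - 4)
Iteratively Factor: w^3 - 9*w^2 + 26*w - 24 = (w - 3)*(w^2 - 6*w + 8) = (w - 3)*(w - 2)*(w - 4)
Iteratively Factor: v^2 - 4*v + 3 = (v - 3)*(v - 1)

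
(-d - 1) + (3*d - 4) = 2*d - 5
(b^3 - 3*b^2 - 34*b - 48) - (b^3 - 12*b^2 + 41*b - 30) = 9*b^2 - 75*b - 18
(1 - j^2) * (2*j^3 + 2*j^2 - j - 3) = -2*j^5 - 2*j^4 + 3*j^3 + 5*j^2 - j - 3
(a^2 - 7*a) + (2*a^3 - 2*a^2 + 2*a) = 2*a^3 - a^2 - 5*a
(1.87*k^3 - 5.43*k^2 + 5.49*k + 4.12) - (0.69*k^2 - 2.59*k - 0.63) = 1.87*k^3 - 6.12*k^2 + 8.08*k + 4.75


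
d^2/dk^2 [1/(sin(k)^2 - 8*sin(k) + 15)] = 2*(-2*sin(k)^4 + 12*sin(k)^3 + sin(k)^2 - 84*sin(k) + 49)/(sin(k)^2 - 8*sin(k) + 15)^3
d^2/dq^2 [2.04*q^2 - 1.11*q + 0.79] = 4.08000000000000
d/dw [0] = 0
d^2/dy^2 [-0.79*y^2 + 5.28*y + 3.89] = -1.58000000000000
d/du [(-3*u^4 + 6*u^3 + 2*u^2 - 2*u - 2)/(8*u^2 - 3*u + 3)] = (-48*u^5 + 75*u^4 - 72*u^3 + 64*u^2 + 44*u - 12)/(64*u^4 - 48*u^3 + 57*u^2 - 18*u + 9)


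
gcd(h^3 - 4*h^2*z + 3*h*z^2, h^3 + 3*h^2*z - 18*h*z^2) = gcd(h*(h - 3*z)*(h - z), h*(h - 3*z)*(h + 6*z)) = -h^2 + 3*h*z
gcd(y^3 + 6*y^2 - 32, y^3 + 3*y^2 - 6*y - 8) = y^2 + 2*y - 8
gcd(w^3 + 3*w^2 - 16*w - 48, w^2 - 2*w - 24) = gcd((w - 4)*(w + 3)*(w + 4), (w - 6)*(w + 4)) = w + 4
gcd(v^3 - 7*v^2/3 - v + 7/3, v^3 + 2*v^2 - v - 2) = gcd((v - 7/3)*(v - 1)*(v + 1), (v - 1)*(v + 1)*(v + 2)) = v^2 - 1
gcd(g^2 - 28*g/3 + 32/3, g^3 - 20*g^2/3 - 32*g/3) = g - 8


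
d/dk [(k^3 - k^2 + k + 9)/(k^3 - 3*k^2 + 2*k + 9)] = (-2*k^4 + 2*k^3 + k^2 + 36*k - 9)/(k^6 - 6*k^5 + 13*k^4 + 6*k^3 - 50*k^2 + 36*k + 81)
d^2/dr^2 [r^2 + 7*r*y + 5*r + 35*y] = 2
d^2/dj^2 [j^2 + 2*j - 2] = 2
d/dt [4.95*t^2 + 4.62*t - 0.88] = 9.9*t + 4.62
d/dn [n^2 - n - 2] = 2*n - 1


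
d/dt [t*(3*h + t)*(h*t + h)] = h*(6*h*t + 3*h + 3*t^2 + 2*t)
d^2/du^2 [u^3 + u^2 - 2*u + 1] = 6*u + 2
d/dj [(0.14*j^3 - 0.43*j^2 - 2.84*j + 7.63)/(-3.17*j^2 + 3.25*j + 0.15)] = (-0.4438*j^4 + 0.910000000000001*j^3 - 10.3373*j^2 + 48.2452*j - 25.2235)/(10.0489*j^4 - 20.605*j^3 + 9.6115*j^2 + 0.975*j + 0.0225)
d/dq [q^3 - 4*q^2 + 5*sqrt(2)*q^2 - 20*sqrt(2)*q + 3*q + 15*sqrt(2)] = 3*q^2 - 8*q + 10*sqrt(2)*q - 20*sqrt(2) + 3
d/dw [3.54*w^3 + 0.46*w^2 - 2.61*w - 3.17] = 10.62*w^2 + 0.92*w - 2.61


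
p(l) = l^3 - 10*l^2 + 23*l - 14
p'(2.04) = -5.32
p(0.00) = -14.00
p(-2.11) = -116.44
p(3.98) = -17.82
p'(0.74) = 9.84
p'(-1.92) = 72.46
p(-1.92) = -102.10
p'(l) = 3*l^2 - 20*l + 23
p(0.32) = -7.63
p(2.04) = -0.21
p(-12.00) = -3458.00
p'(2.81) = -9.51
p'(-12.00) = 695.00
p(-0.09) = -16.15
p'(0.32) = 16.91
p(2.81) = -6.14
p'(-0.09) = 24.82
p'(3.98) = -9.08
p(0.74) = -2.05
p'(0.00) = 23.00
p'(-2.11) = 78.56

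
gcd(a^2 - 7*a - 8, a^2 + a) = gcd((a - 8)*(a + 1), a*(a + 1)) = a + 1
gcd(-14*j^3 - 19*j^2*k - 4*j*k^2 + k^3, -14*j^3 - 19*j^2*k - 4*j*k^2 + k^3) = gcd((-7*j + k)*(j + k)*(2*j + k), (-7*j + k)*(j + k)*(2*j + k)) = 14*j^3 + 19*j^2*k + 4*j*k^2 - k^3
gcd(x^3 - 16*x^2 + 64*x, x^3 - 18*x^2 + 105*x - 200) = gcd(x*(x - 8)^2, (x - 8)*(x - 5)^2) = x - 8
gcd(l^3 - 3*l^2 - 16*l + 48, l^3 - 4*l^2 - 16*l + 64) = l^2 - 16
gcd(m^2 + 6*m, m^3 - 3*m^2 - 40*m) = m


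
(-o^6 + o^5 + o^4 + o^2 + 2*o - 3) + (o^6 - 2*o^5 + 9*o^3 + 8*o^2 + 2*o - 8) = -o^5 + o^4 + 9*o^3 + 9*o^2 + 4*o - 11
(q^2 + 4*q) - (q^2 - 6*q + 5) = 10*q - 5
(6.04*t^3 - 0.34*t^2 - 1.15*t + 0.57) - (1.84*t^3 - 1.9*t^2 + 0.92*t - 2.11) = 4.2*t^3 + 1.56*t^2 - 2.07*t + 2.68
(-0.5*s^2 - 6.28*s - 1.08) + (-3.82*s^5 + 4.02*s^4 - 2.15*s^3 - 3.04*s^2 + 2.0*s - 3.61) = -3.82*s^5 + 4.02*s^4 - 2.15*s^3 - 3.54*s^2 - 4.28*s - 4.69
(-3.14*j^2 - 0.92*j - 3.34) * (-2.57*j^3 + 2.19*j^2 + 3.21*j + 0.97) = 8.0698*j^5 - 4.5122*j^4 - 3.5104*j^3 - 13.3136*j^2 - 11.6138*j - 3.2398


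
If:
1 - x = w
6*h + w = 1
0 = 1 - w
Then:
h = 0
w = 1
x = 0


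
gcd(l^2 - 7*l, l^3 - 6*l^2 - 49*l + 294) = l - 7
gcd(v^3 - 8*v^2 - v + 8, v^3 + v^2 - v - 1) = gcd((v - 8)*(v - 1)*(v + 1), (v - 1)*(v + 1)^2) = v^2 - 1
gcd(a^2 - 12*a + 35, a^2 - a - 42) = a - 7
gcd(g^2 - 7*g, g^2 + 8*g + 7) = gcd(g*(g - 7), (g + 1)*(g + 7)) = 1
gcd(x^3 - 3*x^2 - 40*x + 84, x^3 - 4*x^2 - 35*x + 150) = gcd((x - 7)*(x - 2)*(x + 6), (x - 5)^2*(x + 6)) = x + 6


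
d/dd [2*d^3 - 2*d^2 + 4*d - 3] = 6*d^2 - 4*d + 4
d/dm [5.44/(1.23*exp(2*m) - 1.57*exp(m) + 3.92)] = (8.5408 - 13.3824*exp(m))*exp(m)/(1.23*exp(2*m) - 1.57*exp(m) + 3.92)^2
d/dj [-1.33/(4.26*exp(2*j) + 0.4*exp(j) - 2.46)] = (11.3316*exp(j) + 0.532)*exp(j)/(4.26*exp(2*j) + 0.4*exp(j) - 2.46)^2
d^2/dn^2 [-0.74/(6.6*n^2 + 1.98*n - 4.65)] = (64.4688*n^2 + 19.34064*n - 0.74*(13.2*n + 1.98)*(26.4*n + 3.96) - 45.4212)/(6.6*n^2 + 1.98*n - 4.65)^3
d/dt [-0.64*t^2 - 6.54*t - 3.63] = -1.28*t - 6.54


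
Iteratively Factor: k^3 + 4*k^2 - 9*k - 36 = (k + 3)*(k^2 + k - 12) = (k + 3)*(k + 4)*(k - 3)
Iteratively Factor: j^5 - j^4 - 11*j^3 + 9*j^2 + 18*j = (j + 3)*(j^4 - 4*j^3 + j^2 + 6*j) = (j - 2)*(j + 3)*(j^3 - 2*j^2 - 3*j) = j*(j - 2)*(j + 3)*(j^2 - 2*j - 3) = j*(j - 3)*(j - 2)*(j + 3)*(j + 1)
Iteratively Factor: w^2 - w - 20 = (w + 4)*(w - 5)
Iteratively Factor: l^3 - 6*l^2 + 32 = (l - 4)*(l^2 - 2*l - 8) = (l - 4)^2*(l + 2)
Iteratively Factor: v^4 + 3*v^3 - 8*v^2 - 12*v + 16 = (v + 2)*(v^3 + v^2 - 10*v + 8) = (v - 2)*(v + 2)*(v^2 + 3*v - 4) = (v - 2)*(v - 1)*(v + 2)*(v + 4)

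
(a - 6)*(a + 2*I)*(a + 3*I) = a^3 - 6*a^2 + 5*I*a^2 - 6*a - 30*I*a + 36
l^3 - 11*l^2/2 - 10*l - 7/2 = (l - 7)*(l + 1/2)*(l + 1)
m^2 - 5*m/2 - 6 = (m - 4)*(m + 3/2)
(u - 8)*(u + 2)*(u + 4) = u^3 - 2*u^2 - 40*u - 64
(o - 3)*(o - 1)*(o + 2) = o^3 - 2*o^2 - 5*o + 6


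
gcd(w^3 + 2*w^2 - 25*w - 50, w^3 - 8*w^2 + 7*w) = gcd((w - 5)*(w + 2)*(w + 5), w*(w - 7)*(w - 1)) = 1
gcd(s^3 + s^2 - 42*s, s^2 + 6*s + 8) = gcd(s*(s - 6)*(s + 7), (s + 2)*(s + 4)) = 1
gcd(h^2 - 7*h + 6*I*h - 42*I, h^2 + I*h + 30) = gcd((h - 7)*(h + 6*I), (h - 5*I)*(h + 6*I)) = h + 6*I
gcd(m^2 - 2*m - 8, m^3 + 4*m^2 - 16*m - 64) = m - 4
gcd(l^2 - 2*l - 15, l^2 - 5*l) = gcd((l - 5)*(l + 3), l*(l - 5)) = l - 5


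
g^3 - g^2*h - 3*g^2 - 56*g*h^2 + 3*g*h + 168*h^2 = (g - 3)*(g - 8*h)*(g + 7*h)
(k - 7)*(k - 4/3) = k^2 - 25*k/3 + 28/3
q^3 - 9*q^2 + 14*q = q*(q - 7)*(q - 2)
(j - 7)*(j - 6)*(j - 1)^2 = j^4 - 15*j^3 + 69*j^2 - 97*j + 42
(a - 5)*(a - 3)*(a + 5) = a^3 - 3*a^2 - 25*a + 75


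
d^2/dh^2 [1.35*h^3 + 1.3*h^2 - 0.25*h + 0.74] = 8.1*h + 2.6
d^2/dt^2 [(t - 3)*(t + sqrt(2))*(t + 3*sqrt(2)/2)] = 6*t - 6 + 5*sqrt(2)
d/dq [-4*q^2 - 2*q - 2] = -8*q - 2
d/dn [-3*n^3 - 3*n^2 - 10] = 3*n*(-3*n - 2)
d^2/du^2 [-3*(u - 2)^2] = -6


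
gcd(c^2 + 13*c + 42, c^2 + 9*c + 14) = c + 7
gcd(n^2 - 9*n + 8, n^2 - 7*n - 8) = n - 8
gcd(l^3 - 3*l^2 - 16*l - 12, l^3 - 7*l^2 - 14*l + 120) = l - 6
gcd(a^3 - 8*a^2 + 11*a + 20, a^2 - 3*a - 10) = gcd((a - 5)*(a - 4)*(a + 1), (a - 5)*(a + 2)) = a - 5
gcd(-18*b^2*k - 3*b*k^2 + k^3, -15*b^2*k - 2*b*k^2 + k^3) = 3*b*k + k^2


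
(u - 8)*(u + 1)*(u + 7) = u^3 - 57*u - 56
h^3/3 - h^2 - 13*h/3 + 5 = (h/3 + 1)*(h - 5)*(h - 1)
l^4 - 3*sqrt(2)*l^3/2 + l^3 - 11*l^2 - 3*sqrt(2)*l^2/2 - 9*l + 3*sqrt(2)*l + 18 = (l - 1)*(l + 2)*(l - 3*sqrt(2))*(l + 3*sqrt(2)/2)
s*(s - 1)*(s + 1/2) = s^3 - s^2/2 - s/2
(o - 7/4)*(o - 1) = o^2 - 11*o/4 + 7/4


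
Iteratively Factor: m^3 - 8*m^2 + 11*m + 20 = (m - 4)*(m^2 - 4*m - 5) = (m - 4)*(m + 1)*(m - 5)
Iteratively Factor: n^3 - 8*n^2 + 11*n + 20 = (n - 4)*(n^2 - 4*n - 5) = (n - 4)*(n + 1)*(n - 5)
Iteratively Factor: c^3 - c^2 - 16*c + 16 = (c + 4)*(c^2 - 5*c + 4) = (c - 4)*(c + 4)*(c - 1)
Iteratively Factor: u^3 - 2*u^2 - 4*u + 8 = (u - 2)*(u^2 - 4) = (u - 2)*(u + 2)*(u - 2)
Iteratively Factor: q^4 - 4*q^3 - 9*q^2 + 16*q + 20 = (q - 5)*(q^3 + q^2 - 4*q - 4) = (q - 5)*(q - 2)*(q^2 + 3*q + 2) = (q - 5)*(q - 2)*(q + 2)*(q + 1)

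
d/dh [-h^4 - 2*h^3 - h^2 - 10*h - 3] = -4*h^3 - 6*h^2 - 2*h - 10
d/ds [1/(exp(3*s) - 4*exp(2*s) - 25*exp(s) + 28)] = (-3*exp(2*s) + 8*exp(s) + 25)*exp(s)/(exp(3*s) - 4*exp(2*s) - 25*exp(s) + 28)^2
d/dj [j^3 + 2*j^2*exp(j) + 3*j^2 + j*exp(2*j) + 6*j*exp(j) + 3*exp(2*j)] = 2*j^2*exp(j) + 3*j^2 + 2*j*exp(2*j) + 10*j*exp(j) + 6*j + 7*exp(2*j) + 6*exp(j)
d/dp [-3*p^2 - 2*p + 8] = -6*p - 2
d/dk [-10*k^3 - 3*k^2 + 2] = 6*k*(-5*k - 1)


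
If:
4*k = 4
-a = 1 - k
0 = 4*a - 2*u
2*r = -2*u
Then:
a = 0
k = 1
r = 0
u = 0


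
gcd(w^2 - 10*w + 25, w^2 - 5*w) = w - 5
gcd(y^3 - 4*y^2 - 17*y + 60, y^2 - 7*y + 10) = y - 5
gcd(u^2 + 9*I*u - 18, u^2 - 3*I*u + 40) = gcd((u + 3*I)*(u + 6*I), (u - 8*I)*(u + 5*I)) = 1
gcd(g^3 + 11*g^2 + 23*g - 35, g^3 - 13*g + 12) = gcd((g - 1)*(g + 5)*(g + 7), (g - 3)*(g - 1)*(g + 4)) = g - 1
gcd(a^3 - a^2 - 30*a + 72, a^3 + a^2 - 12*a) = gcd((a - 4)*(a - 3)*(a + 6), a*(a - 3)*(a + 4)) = a - 3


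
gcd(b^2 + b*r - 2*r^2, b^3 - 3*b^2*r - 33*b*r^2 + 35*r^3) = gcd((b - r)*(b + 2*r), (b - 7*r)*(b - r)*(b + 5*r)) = -b + r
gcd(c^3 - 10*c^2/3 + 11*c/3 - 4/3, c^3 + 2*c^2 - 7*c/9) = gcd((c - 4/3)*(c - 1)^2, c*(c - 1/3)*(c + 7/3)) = 1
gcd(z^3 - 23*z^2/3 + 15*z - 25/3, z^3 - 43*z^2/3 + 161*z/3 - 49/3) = 1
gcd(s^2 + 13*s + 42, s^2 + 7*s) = s + 7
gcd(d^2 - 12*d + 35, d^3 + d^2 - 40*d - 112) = d - 7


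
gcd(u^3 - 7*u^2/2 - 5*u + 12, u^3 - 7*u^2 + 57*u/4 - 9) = u^2 - 11*u/2 + 6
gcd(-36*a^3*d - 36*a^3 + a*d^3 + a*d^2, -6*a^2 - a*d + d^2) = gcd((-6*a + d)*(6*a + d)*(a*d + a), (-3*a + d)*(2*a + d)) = 1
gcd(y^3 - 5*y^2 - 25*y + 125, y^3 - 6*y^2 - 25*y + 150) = y^2 - 25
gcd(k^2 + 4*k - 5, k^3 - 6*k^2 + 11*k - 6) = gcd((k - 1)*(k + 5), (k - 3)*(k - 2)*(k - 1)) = k - 1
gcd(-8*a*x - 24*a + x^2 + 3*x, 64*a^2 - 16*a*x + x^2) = -8*a + x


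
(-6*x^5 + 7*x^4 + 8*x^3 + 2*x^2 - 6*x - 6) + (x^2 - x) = -6*x^5 + 7*x^4 + 8*x^3 + 3*x^2 - 7*x - 6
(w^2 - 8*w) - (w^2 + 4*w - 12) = 12 - 12*w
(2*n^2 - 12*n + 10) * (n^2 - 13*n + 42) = 2*n^4 - 38*n^3 + 250*n^2 - 634*n + 420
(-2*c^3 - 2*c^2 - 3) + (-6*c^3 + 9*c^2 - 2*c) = -8*c^3 + 7*c^2 - 2*c - 3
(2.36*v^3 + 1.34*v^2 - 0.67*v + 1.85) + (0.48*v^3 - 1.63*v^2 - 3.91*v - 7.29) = 2.84*v^3 - 0.29*v^2 - 4.58*v - 5.44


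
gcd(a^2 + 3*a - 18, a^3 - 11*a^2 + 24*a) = a - 3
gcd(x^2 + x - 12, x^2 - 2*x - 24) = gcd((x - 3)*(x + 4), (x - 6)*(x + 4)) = x + 4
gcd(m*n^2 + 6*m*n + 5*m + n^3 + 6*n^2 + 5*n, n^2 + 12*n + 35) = n + 5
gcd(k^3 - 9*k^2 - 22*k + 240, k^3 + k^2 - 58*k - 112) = k - 8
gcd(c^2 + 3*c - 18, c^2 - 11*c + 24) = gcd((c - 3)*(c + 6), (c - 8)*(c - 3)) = c - 3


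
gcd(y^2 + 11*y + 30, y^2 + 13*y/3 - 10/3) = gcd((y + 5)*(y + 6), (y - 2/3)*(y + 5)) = y + 5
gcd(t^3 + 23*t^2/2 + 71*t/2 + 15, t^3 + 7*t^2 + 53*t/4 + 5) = t + 1/2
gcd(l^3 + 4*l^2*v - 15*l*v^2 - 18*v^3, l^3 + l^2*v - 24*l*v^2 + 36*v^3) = -l^2 - 3*l*v + 18*v^2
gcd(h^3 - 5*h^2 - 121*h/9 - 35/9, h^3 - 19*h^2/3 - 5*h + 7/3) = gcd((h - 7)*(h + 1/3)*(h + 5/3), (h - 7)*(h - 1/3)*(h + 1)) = h - 7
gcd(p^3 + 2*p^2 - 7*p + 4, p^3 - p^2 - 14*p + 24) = p + 4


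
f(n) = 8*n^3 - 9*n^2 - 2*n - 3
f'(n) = 24*n^2 - 18*n - 2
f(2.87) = 106.25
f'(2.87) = 144.03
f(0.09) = -3.25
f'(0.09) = -3.43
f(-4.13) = -711.81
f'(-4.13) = 481.71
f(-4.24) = -766.12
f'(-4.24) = 505.78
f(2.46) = 56.71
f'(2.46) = 98.96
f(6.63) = 1919.60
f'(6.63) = 933.63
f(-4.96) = -1190.69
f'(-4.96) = 677.72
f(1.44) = -0.65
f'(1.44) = 21.85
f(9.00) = 5082.00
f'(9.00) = 1780.00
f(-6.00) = -2043.00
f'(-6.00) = 970.00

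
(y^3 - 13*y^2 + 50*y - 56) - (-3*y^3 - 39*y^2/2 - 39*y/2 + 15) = 4*y^3 + 13*y^2/2 + 139*y/2 - 71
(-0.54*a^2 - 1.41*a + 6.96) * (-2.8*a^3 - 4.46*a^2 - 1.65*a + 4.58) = 1.512*a^5 + 6.3564*a^4 - 12.3084*a^3 - 31.1883*a^2 - 17.9418*a + 31.8768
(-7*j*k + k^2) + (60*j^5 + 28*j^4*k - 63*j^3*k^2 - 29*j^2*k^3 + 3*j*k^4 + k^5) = 60*j^5 + 28*j^4*k - 63*j^3*k^2 - 29*j^2*k^3 + 3*j*k^4 - 7*j*k + k^5 + k^2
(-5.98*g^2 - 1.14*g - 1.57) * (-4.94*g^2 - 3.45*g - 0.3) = 29.5412*g^4 + 26.2626*g^3 + 13.4828*g^2 + 5.7585*g + 0.471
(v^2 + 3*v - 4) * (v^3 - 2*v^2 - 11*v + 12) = v^5 + v^4 - 21*v^3 - 13*v^2 + 80*v - 48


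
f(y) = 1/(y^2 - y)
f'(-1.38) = 0.35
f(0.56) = -4.06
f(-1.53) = 0.26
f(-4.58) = 0.04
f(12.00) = 0.01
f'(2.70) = -0.21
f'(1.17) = -33.87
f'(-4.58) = 0.02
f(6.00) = 0.03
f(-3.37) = 0.07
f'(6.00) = -0.01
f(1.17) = 5.03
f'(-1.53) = 0.27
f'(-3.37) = 0.04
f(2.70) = 0.22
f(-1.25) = 0.36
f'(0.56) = -1.98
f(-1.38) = 0.30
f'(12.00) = 0.00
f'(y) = (1 - 2*y)/(y^2 - y)^2 = (1 - 2*y)/(y^2*(y - 1)^2)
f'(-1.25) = 0.44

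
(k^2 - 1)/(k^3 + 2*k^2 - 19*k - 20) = (k - 1)/(k^2 + k - 20)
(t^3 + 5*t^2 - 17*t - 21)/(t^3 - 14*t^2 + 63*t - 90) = (t^2 + 8*t + 7)/(t^2 - 11*t + 30)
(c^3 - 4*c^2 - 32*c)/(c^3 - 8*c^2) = (c + 4)/c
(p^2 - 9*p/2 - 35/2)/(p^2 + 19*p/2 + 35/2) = (p - 7)/(p + 7)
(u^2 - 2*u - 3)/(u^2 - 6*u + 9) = (u + 1)/(u - 3)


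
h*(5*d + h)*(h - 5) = 5*d*h^2 - 25*d*h + h^3 - 5*h^2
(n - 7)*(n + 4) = n^2 - 3*n - 28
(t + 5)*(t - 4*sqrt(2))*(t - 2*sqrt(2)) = t^3 - 6*sqrt(2)*t^2 + 5*t^2 - 30*sqrt(2)*t + 16*t + 80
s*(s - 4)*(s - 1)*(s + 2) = s^4 - 3*s^3 - 6*s^2 + 8*s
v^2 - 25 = (v - 5)*(v + 5)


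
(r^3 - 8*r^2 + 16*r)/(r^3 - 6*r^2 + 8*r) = (r - 4)/(r - 2)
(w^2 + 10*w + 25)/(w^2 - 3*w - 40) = (w + 5)/(w - 8)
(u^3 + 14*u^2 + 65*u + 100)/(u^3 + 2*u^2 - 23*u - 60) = (u^2 + 10*u + 25)/(u^2 - 2*u - 15)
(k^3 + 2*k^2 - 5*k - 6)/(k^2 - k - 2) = k + 3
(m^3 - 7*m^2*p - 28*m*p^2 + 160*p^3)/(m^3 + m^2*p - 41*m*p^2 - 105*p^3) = (-m^2 + 12*m*p - 32*p^2)/(-m^2 + 4*m*p + 21*p^2)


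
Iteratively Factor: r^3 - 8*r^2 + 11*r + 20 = (r - 4)*(r^2 - 4*r - 5) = (r - 4)*(r + 1)*(r - 5)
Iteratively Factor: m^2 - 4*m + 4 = (m - 2)*(m - 2)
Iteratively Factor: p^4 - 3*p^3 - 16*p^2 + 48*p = (p - 4)*(p^3 + p^2 - 12*p) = (p - 4)*(p - 3)*(p^2 + 4*p) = (p - 4)*(p - 3)*(p + 4)*(p)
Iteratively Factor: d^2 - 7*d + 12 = (d - 3)*(d - 4)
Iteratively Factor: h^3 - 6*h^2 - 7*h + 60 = (h - 4)*(h^2 - 2*h - 15) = (h - 4)*(h + 3)*(h - 5)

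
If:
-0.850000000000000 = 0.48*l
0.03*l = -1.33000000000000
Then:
No Solution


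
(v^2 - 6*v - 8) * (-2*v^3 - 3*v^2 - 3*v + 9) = -2*v^5 + 9*v^4 + 31*v^3 + 51*v^2 - 30*v - 72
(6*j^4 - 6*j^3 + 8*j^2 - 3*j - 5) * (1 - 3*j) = -18*j^5 + 24*j^4 - 30*j^3 + 17*j^2 + 12*j - 5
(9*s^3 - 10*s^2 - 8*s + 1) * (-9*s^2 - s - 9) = -81*s^5 + 81*s^4 + s^3 + 89*s^2 + 71*s - 9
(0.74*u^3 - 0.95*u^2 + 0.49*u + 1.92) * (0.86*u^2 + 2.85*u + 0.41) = 0.6364*u^5 + 1.292*u^4 - 1.9827*u^3 + 2.6582*u^2 + 5.6729*u + 0.7872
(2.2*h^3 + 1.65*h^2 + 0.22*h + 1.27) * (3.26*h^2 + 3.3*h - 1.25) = 7.172*h^5 + 12.639*h^4 + 3.4122*h^3 + 2.8037*h^2 + 3.916*h - 1.5875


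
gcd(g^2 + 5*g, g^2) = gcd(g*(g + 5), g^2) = g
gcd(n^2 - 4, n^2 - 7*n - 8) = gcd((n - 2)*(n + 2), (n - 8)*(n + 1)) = 1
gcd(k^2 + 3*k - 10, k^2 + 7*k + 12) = 1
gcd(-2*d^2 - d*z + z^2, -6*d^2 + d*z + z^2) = -2*d + z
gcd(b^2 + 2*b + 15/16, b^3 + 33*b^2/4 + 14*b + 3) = 1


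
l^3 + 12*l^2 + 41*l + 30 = (l + 1)*(l + 5)*(l + 6)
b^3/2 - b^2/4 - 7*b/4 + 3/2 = (b/2 + 1)*(b - 3/2)*(b - 1)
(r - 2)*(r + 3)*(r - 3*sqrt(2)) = r^3 - 3*sqrt(2)*r^2 + r^2 - 6*r - 3*sqrt(2)*r + 18*sqrt(2)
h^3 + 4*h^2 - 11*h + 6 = (h - 1)^2*(h + 6)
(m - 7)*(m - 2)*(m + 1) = m^3 - 8*m^2 + 5*m + 14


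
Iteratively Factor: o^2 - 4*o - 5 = (o - 5)*(o + 1)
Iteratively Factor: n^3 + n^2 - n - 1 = (n + 1)*(n^2 - 1) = (n + 1)^2*(n - 1)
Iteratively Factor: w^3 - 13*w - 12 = (w + 3)*(w^2 - 3*w - 4) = (w + 1)*(w + 3)*(w - 4)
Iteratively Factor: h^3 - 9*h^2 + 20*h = (h - 5)*(h^2 - 4*h) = (h - 5)*(h - 4)*(h)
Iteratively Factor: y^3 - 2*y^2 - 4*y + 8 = (y - 2)*(y^2 - 4) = (y - 2)^2*(y + 2)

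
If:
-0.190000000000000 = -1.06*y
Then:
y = 0.18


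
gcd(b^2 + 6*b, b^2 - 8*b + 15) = 1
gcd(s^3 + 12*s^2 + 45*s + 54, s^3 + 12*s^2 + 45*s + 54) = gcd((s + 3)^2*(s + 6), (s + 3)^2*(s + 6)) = s^3 + 12*s^2 + 45*s + 54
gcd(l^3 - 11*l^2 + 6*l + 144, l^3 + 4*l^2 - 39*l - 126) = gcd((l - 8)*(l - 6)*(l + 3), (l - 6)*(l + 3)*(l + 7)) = l^2 - 3*l - 18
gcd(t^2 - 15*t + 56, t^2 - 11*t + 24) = t - 8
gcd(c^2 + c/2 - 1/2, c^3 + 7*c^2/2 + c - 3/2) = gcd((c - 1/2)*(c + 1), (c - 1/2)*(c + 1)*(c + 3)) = c^2 + c/2 - 1/2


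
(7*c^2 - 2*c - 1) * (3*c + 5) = 21*c^3 + 29*c^2 - 13*c - 5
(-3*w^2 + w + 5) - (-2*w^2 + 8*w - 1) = -w^2 - 7*w + 6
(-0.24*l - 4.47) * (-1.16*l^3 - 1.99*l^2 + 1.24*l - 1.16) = 0.2784*l^4 + 5.6628*l^3 + 8.5977*l^2 - 5.2644*l + 5.1852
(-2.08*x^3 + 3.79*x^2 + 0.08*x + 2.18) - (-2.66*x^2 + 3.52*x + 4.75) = -2.08*x^3 + 6.45*x^2 - 3.44*x - 2.57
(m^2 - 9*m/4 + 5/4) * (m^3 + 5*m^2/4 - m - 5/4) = m^5 - m^4 - 41*m^3/16 + 41*m^2/16 + 25*m/16 - 25/16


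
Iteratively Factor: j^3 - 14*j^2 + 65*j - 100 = (j - 5)*(j^2 - 9*j + 20) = (j - 5)^2*(j - 4)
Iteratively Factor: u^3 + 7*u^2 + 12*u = (u + 3)*(u^2 + 4*u) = (u + 3)*(u + 4)*(u)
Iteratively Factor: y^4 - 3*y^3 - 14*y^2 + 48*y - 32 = (y - 2)*(y^3 - y^2 - 16*y + 16) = (y - 2)*(y - 1)*(y^2 - 16) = (y - 2)*(y - 1)*(y + 4)*(y - 4)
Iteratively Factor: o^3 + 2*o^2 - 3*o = (o - 1)*(o^2 + 3*o) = o*(o - 1)*(o + 3)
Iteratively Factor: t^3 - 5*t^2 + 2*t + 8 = (t + 1)*(t^2 - 6*t + 8) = (t - 2)*(t + 1)*(t - 4)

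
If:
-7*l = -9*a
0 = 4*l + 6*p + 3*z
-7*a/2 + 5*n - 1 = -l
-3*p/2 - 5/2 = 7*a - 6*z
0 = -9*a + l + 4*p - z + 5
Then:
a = 245/862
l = 315/862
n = 2809/8620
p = -710/1293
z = 790/1293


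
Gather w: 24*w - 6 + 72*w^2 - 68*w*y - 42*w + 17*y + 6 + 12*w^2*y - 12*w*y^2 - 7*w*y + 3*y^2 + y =w^2*(12*y + 72) + w*(-12*y^2 - 75*y - 18) + 3*y^2 + 18*y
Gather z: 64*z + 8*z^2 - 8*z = 8*z^2 + 56*z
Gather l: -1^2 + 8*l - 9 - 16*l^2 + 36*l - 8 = -16*l^2 + 44*l - 18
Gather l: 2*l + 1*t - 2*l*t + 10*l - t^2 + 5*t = l*(12 - 2*t) - t^2 + 6*t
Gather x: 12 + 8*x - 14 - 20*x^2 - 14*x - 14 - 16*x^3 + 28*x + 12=-16*x^3 - 20*x^2 + 22*x - 4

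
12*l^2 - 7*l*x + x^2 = (-4*l + x)*(-3*l + x)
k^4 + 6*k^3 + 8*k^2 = k^2*(k + 2)*(k + 4)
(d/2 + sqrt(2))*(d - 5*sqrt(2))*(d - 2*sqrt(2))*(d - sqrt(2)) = d^4/2 - 3*sqrt(2)*d^3 + d^2 + 24*sqrt(2)*d - 40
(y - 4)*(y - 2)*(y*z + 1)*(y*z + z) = y^4*z^2 - 5*y^3*z^2 + y^3*z + 2*y^2*z^2 - 5*y^2*z + 8*y*z^2 + 2*y*z + 8*z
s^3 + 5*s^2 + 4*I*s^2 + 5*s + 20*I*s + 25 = (s + 5)*(s - I)*(s + 5*I)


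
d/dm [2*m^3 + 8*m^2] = 2*m*(3*m + 8)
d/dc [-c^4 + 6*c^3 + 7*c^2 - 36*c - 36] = -4*c^3 + 18*c^2 + 14*c - 36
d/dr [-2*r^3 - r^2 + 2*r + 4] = -6*r^2 - 2*r + 2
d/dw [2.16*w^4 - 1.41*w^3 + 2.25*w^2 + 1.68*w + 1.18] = 8.64*w^3 - 4.23*w^2 + 4.5*w + 1.68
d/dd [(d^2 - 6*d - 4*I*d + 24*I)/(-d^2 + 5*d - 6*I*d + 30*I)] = (d^2*(-1 - 10*I) + 108*I*d - 24 - 300*I)/(d^4 + d^3*(-10 + 12*I) + d^2*(-11 - 120*I) + d*(360 + 300*I) - 900)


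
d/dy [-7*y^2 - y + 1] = -14*y - 1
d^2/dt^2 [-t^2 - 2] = -2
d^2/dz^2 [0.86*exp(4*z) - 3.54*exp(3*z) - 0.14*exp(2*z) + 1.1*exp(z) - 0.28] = (13.76*exp(3*z) - 31.86*exp(2*z) - 0.56*exp(z) + 1.1)*exp(z)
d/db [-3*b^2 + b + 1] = 1 - 6*b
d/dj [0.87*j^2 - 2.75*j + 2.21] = 1.74*j - 2.75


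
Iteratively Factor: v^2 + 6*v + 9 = (v + 3)*(v + 3)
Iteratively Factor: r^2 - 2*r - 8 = (r - 4)*(r + 2)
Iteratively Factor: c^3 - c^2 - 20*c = (c)*(c^2 - c - 20) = c*(c + 4)*(c - 5)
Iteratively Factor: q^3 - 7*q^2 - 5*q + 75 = (q + 3)*(q^2 - 10*q + 25) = (q - 5)*(q + 3)*(q - 5)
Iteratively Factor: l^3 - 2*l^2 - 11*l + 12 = (l + 3)*(l^2 - 5*l + 4) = (l - 4)*(l + 3)*(l - 1)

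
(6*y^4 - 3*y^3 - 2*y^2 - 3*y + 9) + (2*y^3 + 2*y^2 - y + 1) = 6*y^4 - y^3 - 4*y + 10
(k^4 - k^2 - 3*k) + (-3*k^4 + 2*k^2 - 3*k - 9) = -2*k^4 + k^2 - 6*k - 9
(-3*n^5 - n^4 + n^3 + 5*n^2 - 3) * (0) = 0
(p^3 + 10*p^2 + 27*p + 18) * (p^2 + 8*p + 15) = p^5 + 18*p^4 + 122*p^3 + 384*p^2 + 549*p + 270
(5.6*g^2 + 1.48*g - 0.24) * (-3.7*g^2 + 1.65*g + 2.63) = -20.72*g^4 + 3.764*g^3 + 18.058*g^2 + 3.4964*g - 0.6312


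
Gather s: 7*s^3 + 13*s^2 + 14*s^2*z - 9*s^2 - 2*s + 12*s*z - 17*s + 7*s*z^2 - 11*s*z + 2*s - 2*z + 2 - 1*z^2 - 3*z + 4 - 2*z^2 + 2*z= 7*s^3 + s^2*(14*z + 4) + s*(7*z^2 + z - 17) - 3*z^2 - 3*z + 6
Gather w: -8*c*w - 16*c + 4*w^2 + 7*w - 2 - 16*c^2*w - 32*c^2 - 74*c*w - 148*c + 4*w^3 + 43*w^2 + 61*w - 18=-32*c^2 - 164*c + 4*w^3 + 47*w^2 + w*(-16*c^2 - 82*c + 68) - 20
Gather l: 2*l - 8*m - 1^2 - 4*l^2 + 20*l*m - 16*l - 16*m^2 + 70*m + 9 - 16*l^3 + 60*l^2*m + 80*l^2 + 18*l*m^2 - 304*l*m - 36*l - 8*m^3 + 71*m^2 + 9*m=-16*l^3 + l^2*(60*m + 76) + l*(18*m^2 - 284*m - 50) - 8*m^3 + 55*m^2 + 71*m + 8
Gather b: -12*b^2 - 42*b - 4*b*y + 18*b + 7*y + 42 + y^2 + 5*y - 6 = -12*b^2 + b*(-4*y - 24) + y^2 + 12*y + 36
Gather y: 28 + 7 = 35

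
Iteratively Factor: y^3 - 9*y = (y)*(y^2 - 9) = y*(y - 3)*(y + 3)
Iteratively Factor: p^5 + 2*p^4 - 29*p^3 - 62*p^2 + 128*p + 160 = (p + 4)*(p^4 - 2*p^3 - 21*p^2 + 22*p + 40) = (p + 4)^2*(p^3 - 6*p^2 + 3*p + 10) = (p - 5)*(p + 4)^2*(p^2 - p - 2) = (p - 5)*(p + 1)*(p + 4)^2*(p - 2)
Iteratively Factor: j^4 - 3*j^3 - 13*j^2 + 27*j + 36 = (j + 3)*(j^3 - 6*j^2 + 5*j + 12) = (j - 3)*(j + 3)*(j^2 - 3*j - 4) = (j - 4)*(j - 3)*(j + 3)*(j + 1)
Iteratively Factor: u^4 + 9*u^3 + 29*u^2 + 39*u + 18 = (u + 3)*(u^3 + 6*u^2 + 11*u + 6) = (u + 3)^2*(u^2 + 3*u + 2) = (u + 2)*(u + 3)^2*(u + 1)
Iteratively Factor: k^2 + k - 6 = (k - 2)*(k + 3)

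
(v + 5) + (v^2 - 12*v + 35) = v^2 - 11*v + 40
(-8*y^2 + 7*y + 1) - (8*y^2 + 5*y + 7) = -16*y^2 + 2*y - 6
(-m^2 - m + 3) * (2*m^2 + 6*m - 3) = -2*m^4 - 8*m^3 + 3*m^2 + 21*m - 9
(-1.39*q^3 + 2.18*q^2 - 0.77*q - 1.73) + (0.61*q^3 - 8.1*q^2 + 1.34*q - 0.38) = -0.78*q^3 - 5.92*q^2 + 0.57*q - 2.11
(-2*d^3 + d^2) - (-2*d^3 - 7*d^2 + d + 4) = 8*d^2 - d - 4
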